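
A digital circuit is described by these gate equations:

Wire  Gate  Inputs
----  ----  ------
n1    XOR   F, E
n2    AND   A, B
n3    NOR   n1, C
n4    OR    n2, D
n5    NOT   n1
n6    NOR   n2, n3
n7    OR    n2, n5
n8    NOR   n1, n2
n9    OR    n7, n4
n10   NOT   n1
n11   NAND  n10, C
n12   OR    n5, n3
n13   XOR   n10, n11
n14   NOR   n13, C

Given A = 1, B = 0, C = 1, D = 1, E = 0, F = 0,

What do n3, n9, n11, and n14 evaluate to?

n3 = 0, n9 = 1, n11 = 0, n14 = 0

n1 = F XOR E = 0 XOR 0 = 0
n2 = A AND B = 1 AND 0 = 0
n3 = n1 NOR C = 0 NOR 1 = 0
n4 = n2 OR D = 0 OR 1 = 1
n5 = NOT n1 = NOT 0 = 1
n7 = n2 OR n5 = 0 OR 1 = 1
n9 = n7 OR n4 = 1 OR 1 = 1
n10 = NOT n1 = NOT 0 = 1
n11 = n10 NAND C = 1 NAND 1 = 0
n13 = n10 XOR n11 = 1 XOR 0 = 1
n14 = n13 NOR C = 1 NOR 1 = 0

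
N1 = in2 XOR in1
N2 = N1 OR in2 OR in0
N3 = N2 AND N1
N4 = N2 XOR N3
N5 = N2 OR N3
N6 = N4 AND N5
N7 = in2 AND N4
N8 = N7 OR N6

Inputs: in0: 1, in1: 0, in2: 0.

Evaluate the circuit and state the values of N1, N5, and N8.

N1 = in2 XOR in1 = 0 XOR 0 = 0
N2 = N1 OR in2 OR in0 = 0 OR 0 OR 1 = 1
N3 = N2 AND N1 = 1 AND 0 = 0
N4 = N2 XOR N3 = 1 XOR 0 = 1
N5 = N2 OR N3 = 1 OR 0 = 1
N6 = N4 AND N5 = 1 AND 1 = 1
N7 = in2 AND N4 = 0 AND 1 = 0
N8 = N7 OR N6 = 0 OR 1 = 1

N1 = 0  N5 = 1  N8 = 1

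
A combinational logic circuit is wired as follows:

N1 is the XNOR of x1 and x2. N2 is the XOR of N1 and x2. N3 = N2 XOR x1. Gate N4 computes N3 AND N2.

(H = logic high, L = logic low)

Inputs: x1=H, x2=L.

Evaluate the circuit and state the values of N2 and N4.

N2 = L, N4 = L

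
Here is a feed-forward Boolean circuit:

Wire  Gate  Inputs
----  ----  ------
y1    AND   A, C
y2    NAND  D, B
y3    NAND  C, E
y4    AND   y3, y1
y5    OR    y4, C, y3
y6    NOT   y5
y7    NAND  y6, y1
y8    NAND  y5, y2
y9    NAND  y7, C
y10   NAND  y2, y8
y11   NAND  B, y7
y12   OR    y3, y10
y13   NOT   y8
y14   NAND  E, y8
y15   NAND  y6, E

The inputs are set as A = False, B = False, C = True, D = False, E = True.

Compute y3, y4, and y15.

y3 = False, y4 = False, y15 = True

y1 = A AND C = False AND True = False
y3 = C NAND E = True NAND True = False
y4 = y3 AND y1 = False AND False = False
y5 = y4 OR C OR y3 = False OR True OR False = True
y6 = NOT y5 = NOT True = False
y15 = y6 NAND E = False NAND True = True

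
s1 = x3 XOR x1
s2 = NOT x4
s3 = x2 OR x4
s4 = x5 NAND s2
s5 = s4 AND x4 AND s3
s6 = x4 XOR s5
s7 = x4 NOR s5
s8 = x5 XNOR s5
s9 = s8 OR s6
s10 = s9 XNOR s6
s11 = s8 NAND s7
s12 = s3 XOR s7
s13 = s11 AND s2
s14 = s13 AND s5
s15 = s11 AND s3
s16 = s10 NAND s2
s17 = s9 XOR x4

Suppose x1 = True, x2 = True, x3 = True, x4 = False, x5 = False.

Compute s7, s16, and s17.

s2 = NOT x4 = NOT False = True
s3 = x2 OR x4 = True OR False = True
s4 = x5 NAND s2 = False NAND True = True
s5 = s4 AND x4 AND s3 = True AND False AND True = False
s6 = x4 XOR s5 = False XOR False = False
s7 = x4 NOR s5 = False NOR False = True
s8 = x5 XNOR s5 = False XNOR False = True
s9 = s8 OR s6 = True OR False = True
s10 = s9 XNOR s6 = True XNOR False = False
s16 = s10 NAND s2 = False NAND True = True
s17 = s9 XOR x4 = True XOR False = True

s7 = True, s16 = True, s17 = True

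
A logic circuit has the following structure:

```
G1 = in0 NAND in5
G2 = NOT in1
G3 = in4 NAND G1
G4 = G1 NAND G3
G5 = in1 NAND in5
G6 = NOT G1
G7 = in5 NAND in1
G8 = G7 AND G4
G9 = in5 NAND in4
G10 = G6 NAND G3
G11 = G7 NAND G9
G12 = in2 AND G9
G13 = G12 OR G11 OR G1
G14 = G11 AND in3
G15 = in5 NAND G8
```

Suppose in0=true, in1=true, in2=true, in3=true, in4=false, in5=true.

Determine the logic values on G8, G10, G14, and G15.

G8 = false; G10 = false; G14 = true; G15 = true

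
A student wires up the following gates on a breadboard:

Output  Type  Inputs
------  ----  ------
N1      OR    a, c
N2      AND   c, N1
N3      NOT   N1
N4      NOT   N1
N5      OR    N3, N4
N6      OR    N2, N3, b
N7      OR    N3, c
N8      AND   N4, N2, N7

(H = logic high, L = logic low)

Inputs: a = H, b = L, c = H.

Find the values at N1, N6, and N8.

N1 = a OR c = H OR H = H
N2 = c AND N1 = H AND H = H
N3 = NOT N1 = NOT H = L
N4 = NOT N1 = NOT H = L
N6 = N2 OR N3 OR b = H OR L OR L = H
N7 = N3 OR c = L OR H = H
N8 = N4 AND N2 AND N7 = L AND H AND H = L

N1 = H, N6 = H, N8 = L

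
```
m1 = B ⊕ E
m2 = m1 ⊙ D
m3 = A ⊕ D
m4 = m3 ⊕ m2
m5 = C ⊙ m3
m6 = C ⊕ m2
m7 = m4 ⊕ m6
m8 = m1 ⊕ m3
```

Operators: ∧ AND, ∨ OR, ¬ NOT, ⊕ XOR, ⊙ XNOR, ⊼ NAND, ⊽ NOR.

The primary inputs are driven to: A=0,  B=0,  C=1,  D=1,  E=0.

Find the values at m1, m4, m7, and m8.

m1 = 0, m4 = 1, m7 = 0, m8 = 1

m1 = B XOR E = 0 XOR 0 = 0
m2 = m1 XNOR D = 0 XNOR 1 = 0
m3 = A XOR D = 0 XOR 1 = 1
m4 = m3 XOR m2 = 1 XOR 0 = 1
m6 = C XOR m2 = 1 XOR 0 = 1
m7 = m4 XOR m6 = 1 XOR 1 = 0
m8 = m1 XOR m3 = 0 XOR 1 = 1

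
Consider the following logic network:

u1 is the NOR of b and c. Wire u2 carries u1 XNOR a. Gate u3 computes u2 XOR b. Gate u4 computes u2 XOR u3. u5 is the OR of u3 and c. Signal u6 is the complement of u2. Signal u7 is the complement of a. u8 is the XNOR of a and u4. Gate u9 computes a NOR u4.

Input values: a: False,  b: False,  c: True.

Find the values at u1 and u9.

u1 = False, u9 = True

u1 = b NOR c = False NOR True = False
u2 = u1 XNOR a = False XNOR False = True
u3 = u2 XOR b = True XOR False = True
u4 = u2 XOR u3 = True XOR True = False
u9 = a NOR u4 = False NOR False = True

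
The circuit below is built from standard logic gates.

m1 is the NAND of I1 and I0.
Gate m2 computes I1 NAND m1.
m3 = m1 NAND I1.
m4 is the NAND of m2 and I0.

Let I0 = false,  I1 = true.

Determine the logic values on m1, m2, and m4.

m1 = I1 NAND I0 = true NAND false = true
m2 = I1 NAND m1 = true NAND true = false
m4 = m2 NAND I0 = false NAND false = true

m1 = true; m2 = false; m4 = true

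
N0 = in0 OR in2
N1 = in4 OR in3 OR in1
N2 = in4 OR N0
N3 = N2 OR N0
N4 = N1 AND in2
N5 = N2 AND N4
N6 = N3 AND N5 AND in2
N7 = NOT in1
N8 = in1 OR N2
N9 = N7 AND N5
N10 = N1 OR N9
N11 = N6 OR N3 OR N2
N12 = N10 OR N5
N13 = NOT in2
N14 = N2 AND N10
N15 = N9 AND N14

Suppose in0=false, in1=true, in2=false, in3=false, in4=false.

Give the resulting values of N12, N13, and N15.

N12 = true, N13 = true, N15 = false

N0 = in0 OR in2 = false OR false = false
N1 = in4 OR in3 OR in1 = false OR false OR true = true
N2 = in4 OR N0 = false OR false = false
N4 = N1 AND in2 = true AND false = false
N5 = N2 AND N4 = false AND false = false
N7 = NOT in1 = NOT true = false
N9 = N7 AND N5 = false AND false = false
N10 = N1 OR N9 = true OR false = true
N12 = N10 OR N5 = true OR false = true
N13 = NOT in2 = NOT false = true
N14 = N2 AND N10 = false AND true = false
N15 = N9 AND N14 = false AND false = false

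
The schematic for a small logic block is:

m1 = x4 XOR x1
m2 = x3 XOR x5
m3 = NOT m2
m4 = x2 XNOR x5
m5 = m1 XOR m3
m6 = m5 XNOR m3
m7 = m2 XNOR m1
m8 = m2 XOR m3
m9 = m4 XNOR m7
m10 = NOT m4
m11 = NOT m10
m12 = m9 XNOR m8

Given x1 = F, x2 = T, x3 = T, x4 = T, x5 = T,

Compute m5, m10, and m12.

m5 = F; m10 = F; m12 = F

m1 = x4 XOR x1 = T XOR F = T
m2 = x3 XOR x5 = T XOR T = F
m3 = NOT m2 = NOT F = T
m4 = x2 XNOR x5 = T XNOR T = T
m5 = m1 XOR m3 = T XOR T = F
m7 = m2 XNOR m1 = F XNOR T = F
m8 = m2 XOR m3 = F XOR T = T
m9 = m4 XNOR m7 = T XNOR F = F
m10 = NOT m4 = NOT T = F
m12 = m9 XNOR m8 = F XNOR T = F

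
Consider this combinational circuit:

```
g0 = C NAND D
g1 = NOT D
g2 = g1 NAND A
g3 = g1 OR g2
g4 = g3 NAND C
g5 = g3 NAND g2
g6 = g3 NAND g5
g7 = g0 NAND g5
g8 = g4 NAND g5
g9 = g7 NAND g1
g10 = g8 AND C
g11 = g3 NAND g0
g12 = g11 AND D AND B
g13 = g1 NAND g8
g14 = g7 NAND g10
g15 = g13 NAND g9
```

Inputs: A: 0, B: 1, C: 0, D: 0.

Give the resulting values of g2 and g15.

g0 = C NAND D = 0 NAND 0 = 1
g1 = NOT D = NOT 0 = 1
g2 = g1 NAND A = 1 NAND 0 = 1
g3 = g1 OR g2 = 1 OR 1 = 1
g4 = g3 NAND C = 1 NAND 0 = 1
g5 = g3 NAND g2 = 1 NAND 1 = 0
g7 = g0 NAND g5 = 1 NAND 0 = 1
g8 = g4 NAND g5 = 1 NAND 0 = 1
g9 = g7 NAND g1 = 1 NAND 1 = 0
g13 = g1 NAND g8 = 1 NAND 1 = 0
g15 = g13 NAND g9 = 0 NAND 0 = 1

g2 = 1; g15 = 1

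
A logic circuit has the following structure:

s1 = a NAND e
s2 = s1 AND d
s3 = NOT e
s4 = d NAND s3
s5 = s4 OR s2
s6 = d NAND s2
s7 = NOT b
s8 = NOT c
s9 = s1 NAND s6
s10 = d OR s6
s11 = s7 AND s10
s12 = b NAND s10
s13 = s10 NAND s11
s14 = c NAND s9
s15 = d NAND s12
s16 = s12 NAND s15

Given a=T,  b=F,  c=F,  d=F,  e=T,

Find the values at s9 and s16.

s9 = T, s16 = F

s1 = a NAND e = T NAND T = F
s2 = s1 AND d = F AND F = F
s6 = d NAND s2 = F NAND F = T
s9 = s1 NAND s6 = F NAND T = T
s10 = d OR s6 = F OR T = T
s12 = b NAND s10 = F NAND T = T
s15 = d NAND s12 = F NAND T = T
s16 = s12 NAND s15 = T NAND T = F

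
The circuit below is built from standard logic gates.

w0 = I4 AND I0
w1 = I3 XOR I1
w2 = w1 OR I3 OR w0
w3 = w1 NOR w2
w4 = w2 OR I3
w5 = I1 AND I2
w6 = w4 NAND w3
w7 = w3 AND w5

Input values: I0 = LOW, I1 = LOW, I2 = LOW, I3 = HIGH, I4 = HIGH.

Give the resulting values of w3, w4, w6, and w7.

w3 = LOW; w4 = HIGH; w6 = HIGH; w7 = LOW

w0 = I4 AND I0 = HIGH AND LOW = LOW
w1 = I3 XOR I1 = HIGH XOR LOW = HIGH
w2 = w1 OR I3 OR w0 = HIGH OR HIGH OR LOW = HIGH
w3 = w1 NOR w2 = HIGH NOR HIGH = LOW
w4 = w2 OR I3 = HIGH OR HIGH = HIGH
w5 = I1 AND I2 = LOW AND LOW = LOW
w6 = w4 NAND w3 = HIGH NAND LOW = HIGH
w7 = w3 AND w5 = LOW AND LOW = LOW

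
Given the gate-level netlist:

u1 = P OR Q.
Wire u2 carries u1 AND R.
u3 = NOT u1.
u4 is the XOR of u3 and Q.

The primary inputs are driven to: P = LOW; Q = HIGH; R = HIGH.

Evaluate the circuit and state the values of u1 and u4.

u1 = HIGH  u4 = HIGH

u1 = P OR Q = LOW OR HIGH = HIGH
u3 = NOT u1 = NOT HIGH = LOW
u4 = u3 XOR Q = LOW XOR HIGH = HIGH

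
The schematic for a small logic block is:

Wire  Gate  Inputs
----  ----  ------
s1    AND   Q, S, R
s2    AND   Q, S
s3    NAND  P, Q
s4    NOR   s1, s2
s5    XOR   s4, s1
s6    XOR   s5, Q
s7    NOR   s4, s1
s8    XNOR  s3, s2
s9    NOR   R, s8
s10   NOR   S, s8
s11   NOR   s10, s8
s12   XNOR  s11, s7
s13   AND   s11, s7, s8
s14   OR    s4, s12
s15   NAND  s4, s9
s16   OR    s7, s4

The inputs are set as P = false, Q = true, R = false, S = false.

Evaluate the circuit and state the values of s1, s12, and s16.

s1 = Q AND S AND R = true AND false AND false = false
s2 = Q AND S = true AND false = false
s3 = P NAND Q = false NAND true = true
s4 = s1 NOR s2 = false NOR false = true
s7 = s4 NOR s1 = true NOR false = false
s8 = s3 XNOR s2 = true XNOR false = false
s10 = S NOR s8 = false NOR false = true
s11 = s10 NOR s8 = true NOR false = false
s12 = s11 XNOR s7 = false XNOR false = true
s16 = s7 OR s4 = false OR true = true

s1 = false, s12 = true, s16 = true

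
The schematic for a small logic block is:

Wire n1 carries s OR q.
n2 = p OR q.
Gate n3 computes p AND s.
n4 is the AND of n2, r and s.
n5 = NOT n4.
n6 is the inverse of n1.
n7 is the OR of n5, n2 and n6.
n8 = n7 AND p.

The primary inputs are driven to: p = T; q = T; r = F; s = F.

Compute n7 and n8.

n1 = s OR q = F OR T = T
n2 = p OR q = T OR T = T
n4 = n2 AND r AND s = T AND F AND F = F
n5 = NOT n4 = NOT F = T
n6 = NOT n1 = NOT T = F
n7 = n5 OR n2 OR n6 = T OR T OR F = T
n8 = n7 AND p = T AND T = T

n7 = T  n8 = T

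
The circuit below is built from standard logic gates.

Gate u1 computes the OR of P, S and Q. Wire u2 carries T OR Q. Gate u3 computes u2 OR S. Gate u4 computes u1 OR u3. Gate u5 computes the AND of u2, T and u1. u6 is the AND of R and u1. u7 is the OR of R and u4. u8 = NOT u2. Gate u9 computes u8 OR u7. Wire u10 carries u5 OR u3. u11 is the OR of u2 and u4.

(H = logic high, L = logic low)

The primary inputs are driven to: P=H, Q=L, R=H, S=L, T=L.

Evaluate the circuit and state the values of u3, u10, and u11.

u3 = L, u10 = L, u11 = H

u1 = P OR S OR Q = H OR L OR L = H
u2 = T OR Q = L OR L = L
u3 = u2 OR S = L OR L = L
u4 = u1 OR u3 = H OR L = H
u5 = u2 AND T AND u1 = L AND L AND H = L
u10 = u5 OR u3 = L OR L = L
u11 = u2 OR u4 = L OR H = H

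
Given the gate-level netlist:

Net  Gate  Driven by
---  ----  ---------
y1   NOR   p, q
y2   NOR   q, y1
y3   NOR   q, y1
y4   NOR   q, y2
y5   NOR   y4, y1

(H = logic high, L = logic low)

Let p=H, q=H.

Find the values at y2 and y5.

y2 = L  y5 = H

y1 = p NOR q = H NOR H = L
y2 = q NOR y1 = H NOR L = L
y4 = q NOR y2 = H NOR L = L
y5 = y4 NOR y1 = L NOR L = H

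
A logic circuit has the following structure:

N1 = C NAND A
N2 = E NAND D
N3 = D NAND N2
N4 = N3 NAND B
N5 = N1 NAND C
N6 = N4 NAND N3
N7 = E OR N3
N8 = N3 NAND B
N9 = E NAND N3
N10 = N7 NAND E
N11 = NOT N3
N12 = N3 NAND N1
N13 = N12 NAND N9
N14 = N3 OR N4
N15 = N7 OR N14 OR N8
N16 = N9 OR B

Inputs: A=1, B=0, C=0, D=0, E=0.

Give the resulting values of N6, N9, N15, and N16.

N6 = 0, N9 = 1, N15 = 1, N16 = 1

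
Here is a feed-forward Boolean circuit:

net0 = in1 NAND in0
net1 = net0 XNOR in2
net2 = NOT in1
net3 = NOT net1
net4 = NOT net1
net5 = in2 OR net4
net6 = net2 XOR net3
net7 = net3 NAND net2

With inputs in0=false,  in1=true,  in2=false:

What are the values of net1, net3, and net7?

net0 = in1 NAND in0 = true NAND false = true
net1 = net0 XNOR in2 = true XNOR false = false
net2 = NOT in1 = NOT true = false
net3 = NOT net1 = NOT false = true
net7 = net3 NAND net2 = true NAND false = true

net1 = false; net3 = true; net7 = true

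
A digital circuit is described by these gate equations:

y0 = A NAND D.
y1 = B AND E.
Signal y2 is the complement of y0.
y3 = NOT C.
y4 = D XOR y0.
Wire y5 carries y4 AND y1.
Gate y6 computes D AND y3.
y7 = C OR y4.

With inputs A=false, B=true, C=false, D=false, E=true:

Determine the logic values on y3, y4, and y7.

y0 = A NAND D = false NAND false = true
y3 = NOT C = NOT false = true
y4 = D XOR y0 = false XOR true = true
y7 = C OR y4 = false OR true = true

y3 = true, y4 = true, y7 = true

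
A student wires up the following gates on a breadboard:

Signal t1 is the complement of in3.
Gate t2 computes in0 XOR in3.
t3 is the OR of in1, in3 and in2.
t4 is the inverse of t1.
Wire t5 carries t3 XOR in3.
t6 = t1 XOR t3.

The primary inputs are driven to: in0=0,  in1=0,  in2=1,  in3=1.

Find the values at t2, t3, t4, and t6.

t1 = NOT in3 = NOT 1 = 0
t2 = in0 XOR in3 = 0 XOR 1 = 1
t3 = in1 OR in3 OR in2 = 0 OR 1 OR 1 = 1
t4 = NOT t1 = NOT 0 = 1
t6 = t1 XOR t3 = 0 XOR 1 = 1

t2 = 1, t3 = 1, t4 = 1, t6 = 1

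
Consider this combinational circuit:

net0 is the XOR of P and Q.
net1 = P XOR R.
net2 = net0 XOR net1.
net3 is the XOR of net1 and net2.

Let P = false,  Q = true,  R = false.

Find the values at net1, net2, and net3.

net0 = P XOR Q = false XOR true = true
net1 = P XOR R = false XOR false = false
net2 = net0 XOR net1 = true XOR false = true
net3 = net1 XOR net2 = false XOR true = true

net1 = false; net2 = true; net3 = true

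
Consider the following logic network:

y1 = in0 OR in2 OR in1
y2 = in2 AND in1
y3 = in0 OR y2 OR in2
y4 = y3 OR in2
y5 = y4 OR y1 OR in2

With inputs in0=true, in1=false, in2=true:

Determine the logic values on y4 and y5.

y4 = true; y5 = true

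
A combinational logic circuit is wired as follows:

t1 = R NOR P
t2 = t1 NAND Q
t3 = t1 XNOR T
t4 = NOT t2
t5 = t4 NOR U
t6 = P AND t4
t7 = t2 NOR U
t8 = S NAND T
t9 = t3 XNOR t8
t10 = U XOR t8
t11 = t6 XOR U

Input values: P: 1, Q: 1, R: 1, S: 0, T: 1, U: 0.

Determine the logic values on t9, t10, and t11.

t1 = R NOR P = 1 NOR 1 = 0
t2 = t1 NAND Q = 0 NAND 1 = 1
t3 = t1 XNOR T = 0 XNOR 1 = 0
t4 = NOT t2 = NOT 1 = 0
t6 = P AND t4 = 1 AND 0 = 0
t8 = S NAND T = 0 NAND 1 = 1
t9 = t3 XNOR t8 = 0 XNOR 1 = 0
t10 = U XOR t8 = 0 XOR 1 = 1
t11 = t6 XOR U = 0 XOR 0 = 0

t9 = 0  t10 = 1  t11 = 0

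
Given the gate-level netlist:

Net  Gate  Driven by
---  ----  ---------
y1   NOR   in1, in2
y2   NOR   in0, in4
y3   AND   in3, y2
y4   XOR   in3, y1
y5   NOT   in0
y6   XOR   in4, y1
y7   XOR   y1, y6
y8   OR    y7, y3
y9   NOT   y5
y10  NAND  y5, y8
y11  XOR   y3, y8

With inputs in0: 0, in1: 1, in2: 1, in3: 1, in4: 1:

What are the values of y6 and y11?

y1 = in1 NOR in2 = 1 NOR 1 = 0
y2 = in0 NOR in4 = 0 NOR 1 = 0
y3 = in3 AND y2 = 1 AND 0 = 0
y6 = in4 XOR y1 = 1 XOR 0 = 1
y7 = y1 XOR y6 = 0 XOR 1 = 1
y8 = y7 OR y3 = 1 OR 0 = 1
y11 = y3 XOR y8 = 0 XOR 1 = 1

y6 = 1, y11 = 1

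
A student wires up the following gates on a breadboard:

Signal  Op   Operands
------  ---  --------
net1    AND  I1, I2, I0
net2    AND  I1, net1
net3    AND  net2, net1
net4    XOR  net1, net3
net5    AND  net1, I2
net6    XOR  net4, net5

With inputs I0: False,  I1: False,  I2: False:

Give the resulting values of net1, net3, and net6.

net1 = False, net3 = False, net6 = False

net1 = I1 AND I2 AND I0 = False AND False AND False = False
net2 = I1 AND net1 = False AND False = False
net3 = net2 AND net1 = False AND False = False
net4 = net1 XOR net3 = False XOR False = False
net5 = net1 AND I2 = False AND False = False
net6 = net4 XOR net5 = False XOR False = False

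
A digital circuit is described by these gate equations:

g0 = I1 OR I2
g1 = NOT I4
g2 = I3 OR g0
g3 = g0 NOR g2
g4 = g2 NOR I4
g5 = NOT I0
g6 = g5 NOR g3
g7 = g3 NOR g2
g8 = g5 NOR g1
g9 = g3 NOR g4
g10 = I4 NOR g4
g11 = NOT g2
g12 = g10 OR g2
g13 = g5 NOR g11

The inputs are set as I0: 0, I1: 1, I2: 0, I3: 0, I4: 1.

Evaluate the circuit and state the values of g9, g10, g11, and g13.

g9 = 1  g10 = 0  g11 = 0  g13 = 0

g0 = I1 OR I2 = 1 OR 0 = 1
g2 = I3 OR g0 = 0 OR 1 = 1
g3 = g0 NOR g2 = 1 NOR 1 = 0
g4 = g2 NOR I4 = 1 NOR 1 = 0
g5 = NOT I0 = NOT 0 = 1
g9 = g3 NOR g4 = 0 NOR 0 = 1
g10 = I4 NOR g4 = 1 NOR 0 = 0
g11 = NOT g2 = NOT 1 = 0
g13 = g5 NOR g11 = 1 NOR 0 = 0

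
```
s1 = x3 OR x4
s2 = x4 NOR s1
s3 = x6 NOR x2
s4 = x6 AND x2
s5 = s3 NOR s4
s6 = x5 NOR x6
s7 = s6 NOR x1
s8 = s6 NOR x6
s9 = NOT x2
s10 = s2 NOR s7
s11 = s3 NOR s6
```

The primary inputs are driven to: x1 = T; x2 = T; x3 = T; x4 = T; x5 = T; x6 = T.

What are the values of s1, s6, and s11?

s1 = T, s6 = F, s11 = T

s1 = x3 OR x4 = T OR T = T
s3 = x6 NOR x2 = T NOR T = F
s6 = x5 NOR x6 = T NOR T = F
s11 = s3 NOR s6 = F NOR F = T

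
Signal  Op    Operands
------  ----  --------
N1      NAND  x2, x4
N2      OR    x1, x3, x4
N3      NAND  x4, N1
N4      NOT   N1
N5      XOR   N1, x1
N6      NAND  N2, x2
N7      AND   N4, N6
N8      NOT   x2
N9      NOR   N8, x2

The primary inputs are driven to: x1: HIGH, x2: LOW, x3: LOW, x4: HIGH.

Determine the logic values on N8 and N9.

N8 = HIGH, N9 = LOW

N8 = NOT x2 = NOT LOW = HIGH
N9 = N8 NOR x2 = HIGH NOR LOW = LOW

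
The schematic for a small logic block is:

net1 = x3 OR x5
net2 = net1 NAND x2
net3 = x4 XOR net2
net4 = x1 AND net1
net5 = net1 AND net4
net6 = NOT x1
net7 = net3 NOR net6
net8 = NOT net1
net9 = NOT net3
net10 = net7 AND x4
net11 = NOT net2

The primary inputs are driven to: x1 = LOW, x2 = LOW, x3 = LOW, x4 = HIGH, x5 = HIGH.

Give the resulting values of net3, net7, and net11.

net3 = LOW, net7 = LOW, net11 = LOW

net1 = x3 OR x5 = LOW OR HIGH = HIGH
net2 = net1 NAND x2 = HIGH NAND LOW = HIGH
net3 = x4 XOR net2 = HIGH XOR HIGH = LOW
net6 = NOT x1 = NOT LOW = HIGH
net7 = net3 NOR net6 = LOW NOR HIGH = LOW
net11 = NOT net2 = NOT HIGH = LOW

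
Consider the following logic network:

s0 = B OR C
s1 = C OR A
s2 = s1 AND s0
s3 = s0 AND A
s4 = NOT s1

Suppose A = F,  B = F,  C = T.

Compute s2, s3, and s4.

s0 = B OR C = F OR T = T
s1 = C OR A = T OR F = T
s2 = s1 AND s0 = T AND T = T
s3 = s0 AND A = T AND F = F
s4 = NOT s1 = NOT T = F

s2 = T; s3 = F; s4 = F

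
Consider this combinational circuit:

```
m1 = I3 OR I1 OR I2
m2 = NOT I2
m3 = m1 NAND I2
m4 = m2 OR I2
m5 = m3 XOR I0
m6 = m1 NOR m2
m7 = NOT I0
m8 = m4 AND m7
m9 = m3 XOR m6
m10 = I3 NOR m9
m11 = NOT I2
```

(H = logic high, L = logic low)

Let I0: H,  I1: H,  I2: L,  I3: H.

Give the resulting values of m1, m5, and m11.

m1 = H  m5 = L  m11 = H

m1 = I3 OR I1 OR I2 = H OR H OR L = H
m3 = m1 NAND I2 = H NAND L = H
m5 = m3 XOR I0 = H XOR H = L
m11 = NOT I2 = NOT L = H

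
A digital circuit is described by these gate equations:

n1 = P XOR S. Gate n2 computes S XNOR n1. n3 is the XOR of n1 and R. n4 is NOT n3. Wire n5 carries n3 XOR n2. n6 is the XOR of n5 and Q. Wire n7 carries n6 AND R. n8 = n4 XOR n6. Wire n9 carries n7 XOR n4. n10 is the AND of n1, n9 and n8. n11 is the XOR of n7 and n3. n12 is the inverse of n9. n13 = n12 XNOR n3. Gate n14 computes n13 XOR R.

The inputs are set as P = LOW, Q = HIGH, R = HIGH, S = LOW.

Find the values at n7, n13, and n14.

n7 = HIGH; n13 = LOW; n14 = HIGH

n1 = P XOR S = LOW XOR LOW = LOW
n2 = S XNOR n1 = LOW XNOR LOW = HIGH
n3 = n1 XOR R = LOW XOR HIGH = HIGH
n4 = NOT n3 = NOT HIGH = LOW
n5 = n3 XOR n2 = HIGH XOR HIGH = LOW
n6 = n5 XOR Q = LOW XOR HIGH = HIGH
n7 = n6 AND R = HIGH AND HIGH = HIGH
n9 = n7 XOR n4 = HIGH XOR LOW = HIGH
n12 = NOT n9 = NOT HIGH = LOW
n13 = n12 XNOR n3 = LOW XNOR HIGH = LOW
n14 = n13 XOR R = LOW XOR HIGH = HIGH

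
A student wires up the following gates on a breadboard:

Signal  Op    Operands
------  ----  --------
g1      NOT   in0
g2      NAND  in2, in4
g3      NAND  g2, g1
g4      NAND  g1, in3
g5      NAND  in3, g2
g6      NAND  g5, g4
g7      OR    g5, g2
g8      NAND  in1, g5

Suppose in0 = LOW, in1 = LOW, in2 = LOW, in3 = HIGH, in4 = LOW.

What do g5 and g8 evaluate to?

g5 = LOW, g8 = HIGH

g2 = in2 NAND in4 = LOW NAND LOW = HIGH
g5 = in3 NAND g2 = HIGH NAND HIGH = LOW
g8 = in1 NAND g5 = LOW NAND LOW = HIGH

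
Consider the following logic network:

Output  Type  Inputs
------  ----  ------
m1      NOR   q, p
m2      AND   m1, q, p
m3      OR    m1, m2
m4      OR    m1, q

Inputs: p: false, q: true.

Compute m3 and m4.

m1 = q NOR p = true NOR false = false
m2 = m1 AND q AND p = false AND true AND false = false
m3 = m1 OR m2 = false OR false = false
m4 = m1 OR q = false OR true = true

m3 = false; m4 = true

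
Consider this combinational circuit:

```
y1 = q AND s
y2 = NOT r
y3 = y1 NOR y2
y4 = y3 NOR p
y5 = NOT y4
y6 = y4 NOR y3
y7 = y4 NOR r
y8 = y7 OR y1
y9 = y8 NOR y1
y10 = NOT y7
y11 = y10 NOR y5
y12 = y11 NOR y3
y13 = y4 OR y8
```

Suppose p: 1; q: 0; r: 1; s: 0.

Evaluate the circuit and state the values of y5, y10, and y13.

y5 = 1, y10 = 1, y13 = 0

y1 = q AND s = 0 AND 0 = 0
y2 = NOT r = NOT 1 = 0
y3 = y1 NOR y2 = 0 NOR 0 = 1
y4 = y3 NOR p = 1 NOR 1 = 0
y5 = NOT y4 = NOT 0 = 1
y7 = y4 NOR r = 0 NOR 1 = 0
y8 = y7 OR y1 = 0 OR 0 = 0
y10 = NOT y7 = NOT 0 = 1
y13 = y4 OR y8 = 0 OR 0 = 0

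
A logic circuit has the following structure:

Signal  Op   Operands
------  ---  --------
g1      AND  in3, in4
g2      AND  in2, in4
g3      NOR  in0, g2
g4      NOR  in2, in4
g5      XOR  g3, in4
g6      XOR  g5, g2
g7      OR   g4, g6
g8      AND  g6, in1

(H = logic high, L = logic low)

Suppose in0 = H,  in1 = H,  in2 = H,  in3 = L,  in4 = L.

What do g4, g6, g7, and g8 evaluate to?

g2 = in2 AND in4 = H AND L = L
g3 = in0 NOR g2 = H NOR L = L
g4 = in2 NOR in4 = H NOR L = L
g5 = g3 XOR in4 = L XOR L = L
g6 = g5 XOR g2 = L XOR L = L
g7 = g4 OR g6 = L OR L = L
g8 = g6 AND in1 = L AND H = L

g4 = L, g6 = L, g7 = L, g8 = L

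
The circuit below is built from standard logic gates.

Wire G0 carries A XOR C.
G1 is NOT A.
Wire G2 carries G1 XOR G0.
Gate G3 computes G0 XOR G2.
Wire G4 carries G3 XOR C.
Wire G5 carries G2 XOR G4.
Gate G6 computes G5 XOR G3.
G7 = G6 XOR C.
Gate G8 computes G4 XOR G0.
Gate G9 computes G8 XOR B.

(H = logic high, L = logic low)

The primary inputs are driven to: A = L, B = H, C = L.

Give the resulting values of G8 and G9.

G8 = H; G9 = L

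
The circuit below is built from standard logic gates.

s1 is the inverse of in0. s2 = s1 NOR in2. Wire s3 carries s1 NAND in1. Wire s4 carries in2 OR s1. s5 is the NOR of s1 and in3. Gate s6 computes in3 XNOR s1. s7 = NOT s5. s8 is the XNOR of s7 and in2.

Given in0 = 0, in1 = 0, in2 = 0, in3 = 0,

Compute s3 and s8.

s1 = NOT in0 = NOT 0 = 1
s3 = s1 NAND in1 = 1 NAND 0 = 1
s5 = s1 NOR in3 = 1 NOR 0 = 0
s7 = NOT s5 = NOT 0 = 1
s8 = s7 XNOR in2 = 1 XNOR 0 = 0

s3 = 1; s8 = 0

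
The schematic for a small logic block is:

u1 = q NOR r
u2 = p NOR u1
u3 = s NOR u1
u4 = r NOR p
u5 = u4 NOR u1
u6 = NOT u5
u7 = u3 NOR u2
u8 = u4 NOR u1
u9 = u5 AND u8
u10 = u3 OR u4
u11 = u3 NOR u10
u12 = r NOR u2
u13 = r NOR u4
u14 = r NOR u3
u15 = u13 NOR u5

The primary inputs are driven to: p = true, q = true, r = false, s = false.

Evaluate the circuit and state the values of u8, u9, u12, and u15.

u8 = true  u9 = true  u12 = true  u15 = false

u1 = q NOR r = true NOR false = false
u2 = p NOR u1 = true NOR false = false
u4 = r NOR p = false NOR true = false
u5 = u4 NOR u1 = false NOR false = true
u8 = u4 NOR u1 = false NOR false = true
u9 = u5 AND u8 = true AND true = true
u12 = r NOR u2 = false NOR false = true
u13 = r NOR u4 = false NOR false = true
u15 = u13 NOR u5 = true NOR true = false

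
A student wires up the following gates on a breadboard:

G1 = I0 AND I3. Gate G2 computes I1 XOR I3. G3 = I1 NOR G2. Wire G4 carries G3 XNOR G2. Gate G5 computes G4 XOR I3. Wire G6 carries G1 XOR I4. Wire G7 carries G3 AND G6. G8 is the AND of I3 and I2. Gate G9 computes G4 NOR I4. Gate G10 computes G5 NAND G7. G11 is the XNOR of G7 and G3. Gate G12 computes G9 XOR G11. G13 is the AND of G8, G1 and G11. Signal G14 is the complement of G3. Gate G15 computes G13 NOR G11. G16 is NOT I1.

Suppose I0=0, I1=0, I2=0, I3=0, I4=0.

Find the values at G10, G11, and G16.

G10 = 1  G11 = 0  G16 = 1

G1 = I0 AND I3 = 0 AND 0 = 0
G2 = I1 XOR I3 = 0 XOR 0 = 0
G3 = I1 NOR G2 = 0 NOR 0 = 1
G4 = G3 XNOR G2 = 1 XNOR 0 = 0
G5 = G4 XOR I3 = 0 XOR 0 = 0
G6 = G1 XOR I4 = 0 XOR 0 = 0
G7 = G3 AND G6 = 1 AND 0 = 0
G10 = G5 NAND G7 = 0 NAND 0 = 1
G11 = G7 XNOR G3 = 0 XNOR 1 = 0
G16 = NOT I1 = NOT 0 = 1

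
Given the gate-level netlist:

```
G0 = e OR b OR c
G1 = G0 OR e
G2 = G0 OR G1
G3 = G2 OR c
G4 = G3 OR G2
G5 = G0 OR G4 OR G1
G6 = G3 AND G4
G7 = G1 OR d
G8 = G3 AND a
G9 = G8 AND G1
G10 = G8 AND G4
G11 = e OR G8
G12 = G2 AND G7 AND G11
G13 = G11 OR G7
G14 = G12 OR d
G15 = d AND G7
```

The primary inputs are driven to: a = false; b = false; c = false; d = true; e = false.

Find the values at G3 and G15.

G3 = false; G15 = true

G0 = e OR b OR c = false OR false OR false = false
G1 = G0 OR e = false OR false = false
G2 = G0 OR G1 = false OR false = false
G3 = G2 OR c = false OR false = false
G7 = G1 OR d = false OR true = true
G15 = d AND G7 = true AND true = true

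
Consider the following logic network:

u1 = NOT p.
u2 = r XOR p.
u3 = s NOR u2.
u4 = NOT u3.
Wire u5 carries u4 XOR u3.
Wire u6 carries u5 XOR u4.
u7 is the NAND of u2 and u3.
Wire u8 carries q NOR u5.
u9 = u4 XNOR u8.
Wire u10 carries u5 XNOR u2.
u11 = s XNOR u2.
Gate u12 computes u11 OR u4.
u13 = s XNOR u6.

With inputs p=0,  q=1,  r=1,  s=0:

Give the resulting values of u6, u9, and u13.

u2 = r XOR p = 1 XOR 0 = 1
u3 = s NOR u2 = 0 NOR 1 = 0
u4 = NOT u3 = NOT 0 = 1
u5 = u4 XOR u3 = 1 XOR 0 = 1
u6 = u5 XOR u4 = 1 XOR 1 = 0
u8 = q NOR u5 = 1 NOR 1 = 0
u9 = u4 XNOR u8 = 1 XNOR 0 = 0
u13 = s XNOR u6 = 0 XNOR 0 = 1

u6 = 0, u9 = 0, u13 = 1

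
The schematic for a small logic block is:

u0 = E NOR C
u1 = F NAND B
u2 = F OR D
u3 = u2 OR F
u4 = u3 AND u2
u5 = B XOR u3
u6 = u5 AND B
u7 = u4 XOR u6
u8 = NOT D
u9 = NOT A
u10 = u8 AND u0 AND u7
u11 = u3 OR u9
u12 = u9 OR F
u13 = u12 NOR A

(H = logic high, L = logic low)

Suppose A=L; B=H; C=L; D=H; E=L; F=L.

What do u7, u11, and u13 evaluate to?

u2 = F OR D = L OR H = H
u3 = u2 OR F = H OR L = H
u4 = u3 AND u2 = H AND H = H
u5 = B XOR u3 = H XOR H = L
u6 = u5 AND B = L AND H = L
u7 = u4 XOR u6 = H XOR L = H
u9 = NOT A = NOT L = H
u11 = u3 OR u9 = H OR H = H
u12 = u9 OR F = H OR L = H
u13 = u12 NOR A = H NOR L = L

u7 = H, u11 = H, u13 = L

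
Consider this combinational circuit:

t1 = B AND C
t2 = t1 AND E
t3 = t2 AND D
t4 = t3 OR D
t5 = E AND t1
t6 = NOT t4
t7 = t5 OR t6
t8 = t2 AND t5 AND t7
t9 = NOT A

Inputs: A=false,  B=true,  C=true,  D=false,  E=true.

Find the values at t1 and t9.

t1 = B AND C = true AND true = true
t9 = NOT A = NOT false = true

t1 = true, t9 = true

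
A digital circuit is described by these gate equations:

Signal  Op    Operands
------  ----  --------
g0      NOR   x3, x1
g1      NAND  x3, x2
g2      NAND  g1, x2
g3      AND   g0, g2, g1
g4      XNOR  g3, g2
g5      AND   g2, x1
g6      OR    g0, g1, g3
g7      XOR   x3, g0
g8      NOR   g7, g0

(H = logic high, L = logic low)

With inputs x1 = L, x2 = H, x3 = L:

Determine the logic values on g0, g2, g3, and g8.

g0 = x3 NOR x1 = L NOR L = H
g1 = x3 NAND x2 = L NAND H = H
g2 = g1 NAND x2 = H NAND H = L
g3 = g0 AND g2 AND g1 = H AND L AND H = L
g7 = x3 XOR g0 = L XOR H = H
g8 = g7 NOR g0 = H NOR H = L

g0 = H; g2 = L; g3 = L; g8 = L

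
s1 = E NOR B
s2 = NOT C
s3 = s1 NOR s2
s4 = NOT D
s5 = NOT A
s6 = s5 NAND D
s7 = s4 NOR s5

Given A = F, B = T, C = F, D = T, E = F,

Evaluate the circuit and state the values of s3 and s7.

s3 = F  s7 = F

s1 = E NOR B = F NOR T = F
s2 = NOT C = NOT F = T
s3 = s1 NOR s2 = F NOR T = F
s4 = NOT D = NOT T = F
s5 = NOT A = NOT F = T
s7 = s4 NOR s5 = F NOR T = F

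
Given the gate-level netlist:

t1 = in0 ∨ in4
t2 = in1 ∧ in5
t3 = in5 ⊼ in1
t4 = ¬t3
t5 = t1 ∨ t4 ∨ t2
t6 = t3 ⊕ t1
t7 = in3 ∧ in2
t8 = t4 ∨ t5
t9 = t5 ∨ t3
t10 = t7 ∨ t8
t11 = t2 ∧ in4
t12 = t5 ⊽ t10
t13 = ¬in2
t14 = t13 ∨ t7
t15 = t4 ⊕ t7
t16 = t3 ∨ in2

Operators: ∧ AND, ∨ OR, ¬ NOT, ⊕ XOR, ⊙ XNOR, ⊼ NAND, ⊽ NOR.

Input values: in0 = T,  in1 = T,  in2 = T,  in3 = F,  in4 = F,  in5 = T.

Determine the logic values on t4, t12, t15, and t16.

t4 = T, t12 = F, t15 = T, t16 = T

t1 = in0 OR in4 = T OR F = T
t2 = in1 AND in5 = T AND T = T
t3 = in5 NAND in1 = T NAND T = F
t4 = NOT t3 = NOT F = T
t5 = t1 OR t4 OR t2 = T OR T OR T = T
t7 = in3 AND in2 = F AND T = F
t8 = t4 OR t5 = T OR T = T
t10 = t7 OR t8 = F OR T = T
t12 = t5 NOR t10 = T NOR T = F
t15 = t4 XOR t7 = T XOR F = T
t16 = t3 OR in2 = F OR T = T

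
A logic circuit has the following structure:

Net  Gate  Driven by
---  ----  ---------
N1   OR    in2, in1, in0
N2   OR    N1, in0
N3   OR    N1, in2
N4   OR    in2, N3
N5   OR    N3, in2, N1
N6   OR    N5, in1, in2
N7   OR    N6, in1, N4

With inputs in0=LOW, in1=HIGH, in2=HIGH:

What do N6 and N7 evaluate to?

N1 = in2 OR in1 OR in0 = HIGH OR HIGH OR LOW = HIGH
N3 = N1 OR in2 = HIGH OR HIGH = HIGH
N4 = in2 OR N3 = HIGH OR HIGH = HIGH
N5 = N3 OR in2 OR N1 = HIGH OR HIGH OR HIGH = HIGH
N6 = N5 OR in1 OR in2 = HIGH OR HIGH OR HIGH = HIGH
N7 = N6 OR in1 OR N4 = HIGH OR HIGH OR HIGH = HIGH

N6 = HIGH  N7 = HIGH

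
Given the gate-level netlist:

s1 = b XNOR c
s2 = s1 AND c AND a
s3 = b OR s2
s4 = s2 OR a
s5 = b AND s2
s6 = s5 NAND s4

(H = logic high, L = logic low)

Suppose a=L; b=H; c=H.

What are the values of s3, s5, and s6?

s1 = b XNOR c = H XNOR H = H
s2 = s1 AND c AND a = H AND H AND L = L
s3 = b OR s2 = H OR L = H
s4 = s2 OR a = L OR L = L
s5 = b AND s2 = H AND L = L
s6 = s5 NAND s4 = L NAND L = H

s3 = H, s5 = L, s6 = H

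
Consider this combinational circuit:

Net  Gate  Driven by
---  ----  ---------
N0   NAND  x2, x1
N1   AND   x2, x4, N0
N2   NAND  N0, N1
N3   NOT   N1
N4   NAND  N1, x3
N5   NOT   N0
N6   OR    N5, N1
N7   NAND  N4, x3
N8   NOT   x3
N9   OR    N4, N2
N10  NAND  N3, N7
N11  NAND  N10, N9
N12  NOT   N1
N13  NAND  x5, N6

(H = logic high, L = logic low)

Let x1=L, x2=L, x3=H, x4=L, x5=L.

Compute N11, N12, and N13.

N11 = L  N12 = H  N13 = H

N0 = x2 NAND x1 = L NAND L = H
N1 = x2 AND x4 AND N0 = L AND L AND H = L
N2 = N0 NAND N1 = H NAND L = H
N3 = NOT N1 = NOT L = H
N4 = N1 NAND x3 = L NAND H = H
N5 = NOT N0 = NOT H = L
N6 = N5 OR N1 = L OR L = L
N7 = N4 NAND x3 = H NAND H = L
N9 = N4 OR N2 = H OR H = H
N10 = N3 NAND N7 = H NAND L = H
N11 = N10 NAND N9 = H NAND H = L
N12 = NOT N1 = NOT L = H
N13 = x5 NAND N6 = L NAND L = H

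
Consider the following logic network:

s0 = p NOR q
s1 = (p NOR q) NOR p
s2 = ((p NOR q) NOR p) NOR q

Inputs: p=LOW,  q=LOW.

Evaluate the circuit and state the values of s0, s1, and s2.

s0 = LOW NOR LOW = HIGH
s1 = (LOW NOR LOW) NOR LOW = LOW
s2 = ((LOW NOR LOW) NOR LOW) NOR LOW = HIGH

s0 = HIGH  s1 = LOW  s2 = HIGH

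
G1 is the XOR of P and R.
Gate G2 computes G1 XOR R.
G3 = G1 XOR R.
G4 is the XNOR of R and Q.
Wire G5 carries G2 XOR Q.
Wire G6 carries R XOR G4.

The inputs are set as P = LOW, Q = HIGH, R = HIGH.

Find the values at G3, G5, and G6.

G1 = P XOR R = LOW XOR HIGH = HIGH
G2 = G1 XOR R = HIGH XOR HIGH = LOW
G3 = G1 XOR R = HIGH XOR HIGH = LOW
G4 = R XNOR Q = HIGH XNOR HIGH = HIGH
G5 = G2 XOR Q = LOW XOR HIGH = HIGH
G6 = R XOR G4 = HIGH XOR HIGH = LOW

G3 = LOW; G5 = HIGH; G6 = LOW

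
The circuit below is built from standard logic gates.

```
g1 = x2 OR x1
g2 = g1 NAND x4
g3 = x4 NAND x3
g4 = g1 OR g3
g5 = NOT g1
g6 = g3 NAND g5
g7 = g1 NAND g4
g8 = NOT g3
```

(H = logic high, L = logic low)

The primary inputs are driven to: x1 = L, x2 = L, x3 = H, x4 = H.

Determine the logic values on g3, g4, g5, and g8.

g3 = L; g4 = L; g5 = H; g8 = H

g1 = x2 OR x1 = L OR L = L
g3 = x4 NAND x3 = H NAND H = L
g4 = g1 OR g3 = L OR L = L
g5 = NOT g1 = NOT L = H
g8 = NOT g3 = NOT L = H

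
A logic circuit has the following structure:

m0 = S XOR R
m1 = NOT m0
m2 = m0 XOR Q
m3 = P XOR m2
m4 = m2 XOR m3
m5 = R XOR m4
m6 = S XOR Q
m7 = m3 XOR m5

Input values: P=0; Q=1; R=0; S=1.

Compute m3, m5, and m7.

m3 = 0  m5 = 0  m7 = 0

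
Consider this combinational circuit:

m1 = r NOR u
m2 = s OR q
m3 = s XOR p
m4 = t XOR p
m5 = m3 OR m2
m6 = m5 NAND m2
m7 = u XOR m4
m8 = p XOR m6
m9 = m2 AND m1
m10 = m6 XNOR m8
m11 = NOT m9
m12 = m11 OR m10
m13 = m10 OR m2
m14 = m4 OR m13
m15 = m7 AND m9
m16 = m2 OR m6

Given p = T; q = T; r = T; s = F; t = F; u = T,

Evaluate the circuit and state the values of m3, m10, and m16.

m3 = T; m10 = F; m16 = T

m2 = s OR q = F OR T = T
m3 = s XOR p = F XOR T = T
m5 = m3 OR m2 = T OR T = T
m6 = m5 NAND m2 = T NAND T = F
m8 = p XOR m6 = T XOR F = T
m10 = m6 XNOR m8 = F XNOR T = F
m16 = m2 OR m6 = T OR F = T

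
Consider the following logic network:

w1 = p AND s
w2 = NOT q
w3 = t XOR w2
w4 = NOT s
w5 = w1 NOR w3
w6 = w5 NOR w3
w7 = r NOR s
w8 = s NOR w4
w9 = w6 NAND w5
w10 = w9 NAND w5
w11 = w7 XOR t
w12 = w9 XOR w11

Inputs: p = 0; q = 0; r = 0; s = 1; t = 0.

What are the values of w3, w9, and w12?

w3 = 1; w9 = 1; w12 = 1

w1 = p AND s = 0 AND 1 = 0
w2 = NOT q = NOT 0 = 1
w3 = t XOR w2 = 0 XOR 1 = 1
w5 = w1 NOR w3 = 0 NOR 1 = 0
w6 = w5 NOR w3 = 0 NOR 1 = 0
w7 = r NOR s = 0 NOR 1 = 0
w9 = w6 NAND w5 = 0 NAND 0 = 1
w11 = w7 XOR t = 0 XOR 0 = 0
w12 = w9 XOR w11 = 1 XOR 0 = 1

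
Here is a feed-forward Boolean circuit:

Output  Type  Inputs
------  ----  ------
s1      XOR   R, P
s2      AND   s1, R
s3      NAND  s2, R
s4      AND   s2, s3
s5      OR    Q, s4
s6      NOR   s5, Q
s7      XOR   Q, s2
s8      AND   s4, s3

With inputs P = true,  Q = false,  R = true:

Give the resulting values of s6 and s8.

s6 = true  s8 = false

s1 = R XOR P = true XOR true = false
s2 = s1 AND R = false AND true = false
s3 = s2 NAND R = false NAND true = true
s4 = s2 AND s3 = false AND true = false
s5 = Q OR s4 = false OR false = false
s6 = s5 NOR Q = false NOR false = true
s8 = s4 AND s3 = false AND true = false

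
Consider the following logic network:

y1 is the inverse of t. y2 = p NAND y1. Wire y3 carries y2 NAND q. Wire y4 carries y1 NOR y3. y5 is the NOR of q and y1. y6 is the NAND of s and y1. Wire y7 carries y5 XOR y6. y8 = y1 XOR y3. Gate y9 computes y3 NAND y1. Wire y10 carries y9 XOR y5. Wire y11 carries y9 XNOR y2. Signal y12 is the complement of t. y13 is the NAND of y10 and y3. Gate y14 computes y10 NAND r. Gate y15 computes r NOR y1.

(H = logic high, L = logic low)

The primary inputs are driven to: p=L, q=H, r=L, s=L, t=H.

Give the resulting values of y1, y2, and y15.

y1 = NOT t = NOT H = L
y2 = p NAND y1 = L NAND L = H
y15 = r NOR y1 = L NOR L = H

y1 = L  y2 = H  y15 = H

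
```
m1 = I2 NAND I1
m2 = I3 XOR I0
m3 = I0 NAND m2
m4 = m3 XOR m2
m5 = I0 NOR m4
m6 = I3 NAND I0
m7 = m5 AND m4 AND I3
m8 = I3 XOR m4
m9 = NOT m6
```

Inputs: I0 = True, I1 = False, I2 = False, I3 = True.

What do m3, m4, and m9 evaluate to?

m3 = True, m4 = True, m9 = True

m2 = I3 XOR I0 = True XOR True = False
m3 = I0 NAND m2 = True NAND False = True
m4 = m3 XOR m2 = True XOR False = True
m6 = I3 NAND I0 = True NAND True = False
m9 = NOT m6 = NOT False = True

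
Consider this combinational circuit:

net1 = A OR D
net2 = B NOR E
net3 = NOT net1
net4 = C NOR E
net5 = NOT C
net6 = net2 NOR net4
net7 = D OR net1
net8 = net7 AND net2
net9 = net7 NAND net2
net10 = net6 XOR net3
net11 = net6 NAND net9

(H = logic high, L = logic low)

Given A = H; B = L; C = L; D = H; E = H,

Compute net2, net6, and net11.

net2 = L; net6 = H; net11 = L

net1 = A OR D = H OR H = H
net2 = B NOR E = L NOR H = L
net4 = C NOR E = L NOR H = L
net6 = net2 NOR net4 = L NOR L = H
net7 = D OR net1 = H OR H = H
net9 = net7 NAND net2 = H NAND L = H
net11 = net6 NAND net9 = H NAND H = L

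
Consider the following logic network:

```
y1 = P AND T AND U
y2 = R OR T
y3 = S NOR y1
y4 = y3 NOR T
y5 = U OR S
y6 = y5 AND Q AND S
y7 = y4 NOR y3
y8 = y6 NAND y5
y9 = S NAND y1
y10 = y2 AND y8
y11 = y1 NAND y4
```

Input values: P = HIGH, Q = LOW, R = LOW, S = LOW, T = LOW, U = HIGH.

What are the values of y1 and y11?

y1 = P AND T AND U = HIGH AND LOW AND HIGH = LOW
y3 = S NOR y1 = LOW NOR LOW = HIGH
y4 = y3 NOR T = HIGH NOR LOW = LOW
y11 = y1 NAND y4 = LOW NAND LOW = HIGH

y1 = LOW, y11 = HIGH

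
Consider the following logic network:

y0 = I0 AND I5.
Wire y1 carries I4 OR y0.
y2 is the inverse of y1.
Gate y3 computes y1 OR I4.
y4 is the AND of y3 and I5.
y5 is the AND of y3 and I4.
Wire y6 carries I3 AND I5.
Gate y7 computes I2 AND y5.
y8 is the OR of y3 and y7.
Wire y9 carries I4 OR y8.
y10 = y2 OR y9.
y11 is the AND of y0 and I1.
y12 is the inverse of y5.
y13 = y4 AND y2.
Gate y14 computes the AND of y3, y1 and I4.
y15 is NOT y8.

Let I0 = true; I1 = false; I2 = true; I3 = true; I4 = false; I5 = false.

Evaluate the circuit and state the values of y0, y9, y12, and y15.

y0 = false, y9 = false, y12 = true, y15 = true

y0 = I0 AND I5 = true AND false = false
y1 = I4 OR y0 = false OR false = false
y3 = y1 OR I4 = false OR false = false
y5 = y3 AND I4 = false AND false = false
y7 = I2 AND y5 = true AND false = false
y8 = y3 OR y7 = false OR false = false
y9 = I4 OR y8 = false OR false = false
y12 = NOT y5 = NOT false = true
y15 = NOT y8 = NOT false = true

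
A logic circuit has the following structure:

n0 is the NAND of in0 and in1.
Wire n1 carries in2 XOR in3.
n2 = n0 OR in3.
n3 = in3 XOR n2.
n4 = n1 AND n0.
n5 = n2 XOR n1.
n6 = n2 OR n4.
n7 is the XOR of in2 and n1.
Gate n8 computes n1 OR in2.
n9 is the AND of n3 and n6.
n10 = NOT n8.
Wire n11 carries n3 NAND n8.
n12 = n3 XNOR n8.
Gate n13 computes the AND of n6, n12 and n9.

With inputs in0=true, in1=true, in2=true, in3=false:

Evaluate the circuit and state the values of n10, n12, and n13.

n0 = in0 NAND in1 = true NAND true = false
n1 = in2 XOR in3 = true XOR false = true
n2 = n0 OR in3 = false OR false = false
n3 = in3 XOR n2 = false XOR false = false
n4 = n1 AND n0 = true AND false = false
n6 = n2 OR n4 = false OR false = false
n8 = n1 OR in2 = true OR true = true
n9 = n3 AND n6 = false AND false = false
n10 = NOT n8 = NOT true = false
n12 = n3 XNOR n8 = false XNOR true = false
n13 = n6 AND n12 AND n9 = false AND false AND false = false

n10 = false; n12 = false; n13 = false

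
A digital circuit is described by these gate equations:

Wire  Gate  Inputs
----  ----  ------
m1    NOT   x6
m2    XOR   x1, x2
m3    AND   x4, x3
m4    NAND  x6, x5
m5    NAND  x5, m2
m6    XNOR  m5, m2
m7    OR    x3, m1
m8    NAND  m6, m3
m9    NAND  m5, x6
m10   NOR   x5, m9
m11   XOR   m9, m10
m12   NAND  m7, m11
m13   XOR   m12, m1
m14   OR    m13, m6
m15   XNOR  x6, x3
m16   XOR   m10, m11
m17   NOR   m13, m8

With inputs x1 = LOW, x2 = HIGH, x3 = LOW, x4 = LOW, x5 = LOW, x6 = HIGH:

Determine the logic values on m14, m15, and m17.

m14 = HIGH, m15 = LOW, m17 = LOW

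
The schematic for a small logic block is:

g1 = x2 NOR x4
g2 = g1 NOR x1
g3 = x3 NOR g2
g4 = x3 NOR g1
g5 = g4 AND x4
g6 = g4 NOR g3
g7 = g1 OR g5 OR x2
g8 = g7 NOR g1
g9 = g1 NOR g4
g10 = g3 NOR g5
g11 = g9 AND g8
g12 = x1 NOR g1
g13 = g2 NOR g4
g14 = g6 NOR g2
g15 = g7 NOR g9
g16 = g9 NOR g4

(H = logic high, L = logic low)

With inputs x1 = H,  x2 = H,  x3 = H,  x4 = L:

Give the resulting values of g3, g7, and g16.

g1 = x2 NOR x4 = H NOR L = L
g2 = g1 NOR x1 = L NOR H = L
g3 = x3 NOR g2 = H NOR L = L
g4 = x3 NOR g1 = H NOR L = L
g5 = g4 AND x4 = L AND L = L
g7 = g1 OR g5 OR x2 = L OR L OR H = H
g9 = g1 NOR g4 = L NOR L = H
g16 = g9 NOR g4 = H NOR L = L

g3 = L, g7 = H, g16 = L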